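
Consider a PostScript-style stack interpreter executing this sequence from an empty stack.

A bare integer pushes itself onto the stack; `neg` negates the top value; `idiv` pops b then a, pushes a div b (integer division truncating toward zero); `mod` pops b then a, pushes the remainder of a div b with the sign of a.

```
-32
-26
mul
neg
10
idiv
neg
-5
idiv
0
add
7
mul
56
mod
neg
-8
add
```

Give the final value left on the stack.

-8

-32   [-32]
-26   [-32, -26]
mul   [832]
neg   [-832]
10    [-832, 10]
idiv  [-83]
neg   [83]
-5    [83, -5]
idiv  [-16]
0     [-16, 0]
add   [-16]
7     [-16, 7]
mul   [-112]
56    [-112, 56]
mod   [0]
neg   [0]
-8    [0, -8]
add   [-8]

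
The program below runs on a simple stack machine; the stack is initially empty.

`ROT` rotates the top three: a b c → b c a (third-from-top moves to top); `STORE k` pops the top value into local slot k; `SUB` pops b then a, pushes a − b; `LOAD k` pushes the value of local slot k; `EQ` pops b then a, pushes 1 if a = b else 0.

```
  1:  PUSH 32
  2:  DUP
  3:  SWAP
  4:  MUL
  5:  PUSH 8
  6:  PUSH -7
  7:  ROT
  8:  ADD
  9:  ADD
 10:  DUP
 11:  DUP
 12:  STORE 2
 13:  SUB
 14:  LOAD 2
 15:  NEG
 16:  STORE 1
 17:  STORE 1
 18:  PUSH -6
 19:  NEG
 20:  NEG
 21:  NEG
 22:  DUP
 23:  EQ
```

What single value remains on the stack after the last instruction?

1

PUSH 32 -> 32
DUP     -> 32 32
SWAP    -> 32 32
MUL     -> 1024
PUSH 8  -> 1024 8
PUSH -7 -> 1024 8 -7
ROT     -> 8 -7 1024
ADD     -> 8 1017
ADD     -> 1025
DUP     -> 1025 1025
DUP     -> 1025 1025 1025
STORE 2 -> 1025 1025
SUB     -> 0
LOAD 2  -> 0 1025
NEG     -> 0 -1025
STORE 1 -> 0
STORE 1 -> (empty)
PUSH -6 -> -6
NEG     -> 6
NEG     -> -6
NEG     -> 6
DUP     -> 6 6
EQ      -> 1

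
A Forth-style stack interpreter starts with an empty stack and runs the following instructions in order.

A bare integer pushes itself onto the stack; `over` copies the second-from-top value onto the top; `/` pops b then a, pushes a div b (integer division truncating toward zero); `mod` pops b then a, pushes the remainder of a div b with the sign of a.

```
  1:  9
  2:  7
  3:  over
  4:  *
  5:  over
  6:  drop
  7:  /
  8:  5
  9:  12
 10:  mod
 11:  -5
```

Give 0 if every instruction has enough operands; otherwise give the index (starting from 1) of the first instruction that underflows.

9     [9]
7     [9, 7]
over  [9, 7, 9]
*     [9, 63]
over  [9, 63, 9]
drop  [9, 63]
/     [0]
5     [0, 5]
12    [0, 5, 12]
mod   [0, 5]
-5    [0, 5, -5]

0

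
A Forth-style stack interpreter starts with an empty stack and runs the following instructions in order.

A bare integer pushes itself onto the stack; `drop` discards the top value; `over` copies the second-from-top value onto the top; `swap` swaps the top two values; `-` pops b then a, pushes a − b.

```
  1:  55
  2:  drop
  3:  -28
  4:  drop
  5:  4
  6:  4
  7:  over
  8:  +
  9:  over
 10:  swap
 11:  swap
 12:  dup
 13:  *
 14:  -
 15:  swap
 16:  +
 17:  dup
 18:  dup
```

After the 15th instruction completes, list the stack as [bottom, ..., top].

[-8, 4]

55   : 55
drop : (empty)
-28  : -28
drop : (empty)
4    : 4
4    : 4 4
over : 4 4 4
+    : 4 8
over : 4 8 4
swap : 4 4 8
swap : 4 8 4
dup  : 4 8 4 4
*    : 4 8 16
-    : 4 -8
swap : -8 4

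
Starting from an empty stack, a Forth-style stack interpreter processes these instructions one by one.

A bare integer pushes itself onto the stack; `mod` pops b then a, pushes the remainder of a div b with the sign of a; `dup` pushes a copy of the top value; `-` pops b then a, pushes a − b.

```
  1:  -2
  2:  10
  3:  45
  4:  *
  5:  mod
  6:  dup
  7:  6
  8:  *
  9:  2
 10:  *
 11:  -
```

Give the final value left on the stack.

22

-2   [-2]
10   [-2, 10]
45   [-2, 10, 45]
*    [-2, 450]
mod  [-2]
dup  [-2, -2]
6    [-2, -2, 6]
*    [-2, -12]
2    [-2, -12, 2]
*    [-2, -24]
-    [22]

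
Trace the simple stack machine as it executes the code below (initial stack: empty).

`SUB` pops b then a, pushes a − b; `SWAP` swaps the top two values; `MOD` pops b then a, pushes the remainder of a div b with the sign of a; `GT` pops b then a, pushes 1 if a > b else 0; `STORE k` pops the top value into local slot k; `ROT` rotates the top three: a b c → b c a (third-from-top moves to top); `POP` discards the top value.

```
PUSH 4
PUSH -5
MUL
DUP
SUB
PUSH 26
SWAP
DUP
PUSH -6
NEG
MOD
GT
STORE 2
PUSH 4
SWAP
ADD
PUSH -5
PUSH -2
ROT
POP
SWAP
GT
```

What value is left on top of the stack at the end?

PUSH 4  → [4]
PUSH -5 → [4, -5]
MUL     → [-20]
DUP     → [-20, -20]
SUB     → [0]
PUSH 26 → [0, 26]
SWAP    → [26, 0]
DUP     → [26, 0, 0]
PUSH -6 → [26, 0, 0, -6]
NEG     → [26, 0, 0, 6]
MOD     → [26, 0, 0]
GT      → [26, 0]
STORE 2 → [26]
PUSH 4  → [26, 4]
SWAP    → [4, 26]
ADD     → [30]
PUSH -5 → [30, -5]
PUSH -2 → [30, -5, -2]
ROT     → [-5, -2, 30]
POP     → [-5, -2]
SWAP    → [-2, -5]
GT      → [1]

1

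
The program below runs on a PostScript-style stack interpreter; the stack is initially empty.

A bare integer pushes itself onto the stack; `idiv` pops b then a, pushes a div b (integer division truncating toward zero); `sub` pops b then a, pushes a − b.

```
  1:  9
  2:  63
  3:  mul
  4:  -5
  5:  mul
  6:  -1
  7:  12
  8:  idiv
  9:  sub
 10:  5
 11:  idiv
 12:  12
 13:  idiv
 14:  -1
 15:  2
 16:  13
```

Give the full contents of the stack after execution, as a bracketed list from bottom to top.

[-47, -1, 2, 13]

9    → [9]
63   → [9, 63]
mul  → [567]
-5   → [567, -5]
mul  → [-2835]
-1   → [-2835, -1]
12   → [-2835, -1, 12]
idiv → [-2835, 0]
sub  → [-2835]
5    → [-2835, 5]
idiv → [-567]
12   → [-567, 12]
idiv → [-47]
-1   → [-47, -1]
2    → [-47, -1, 2]
13   → [-47, -1, 2, 13]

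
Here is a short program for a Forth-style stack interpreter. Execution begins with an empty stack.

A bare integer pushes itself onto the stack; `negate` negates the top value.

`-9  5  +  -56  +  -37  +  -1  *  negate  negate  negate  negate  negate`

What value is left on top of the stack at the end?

-97

-9     -> -9
5      -> -9 5
+      -> -4
-56    -> -4 -56
+      -> -60
-37    -> -60 -37
+      -> -97
-1     -> -97 -1
*      -> 97
negate -> -97
negate -> 97
negate -> -97
negate -> 97
negate -> -97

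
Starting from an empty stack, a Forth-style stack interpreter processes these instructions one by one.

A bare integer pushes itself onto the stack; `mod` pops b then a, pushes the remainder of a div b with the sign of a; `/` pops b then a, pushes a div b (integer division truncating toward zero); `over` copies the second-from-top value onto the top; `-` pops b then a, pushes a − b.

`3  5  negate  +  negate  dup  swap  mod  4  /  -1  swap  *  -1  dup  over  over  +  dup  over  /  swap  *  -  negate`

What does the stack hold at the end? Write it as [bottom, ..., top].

[0, -1, -1]

3      → [3]
5      → [3, 5]
negate → [3, -5]
+      → [-2]
negate → [2]
dup    → [2, 2]
swap   → [2, 2]
mod    → [0]
4      → [0, 4]
/      → [0]
-1     → [0, -1]
swap   → [-1, 0]
*      → [0]
-1     → [0, -1]
dup    → [0, -1, -1]
over   → [0, -1, -1, -1]
over   → [0, -1, -1, -1, -1]
+      → [0, -1, -1, -2]
dup    → [0, -1, -1, -2, -2]
over   → [0, -1, -1, -2, -2, -2]
/      → [0, -1, -1, -2, 1]
swap   → [0, -1, -1, 1, -2]
*      → [0, -1, -1, -2]
-      → [0, -1, 1]
negate → [0, -1, -1]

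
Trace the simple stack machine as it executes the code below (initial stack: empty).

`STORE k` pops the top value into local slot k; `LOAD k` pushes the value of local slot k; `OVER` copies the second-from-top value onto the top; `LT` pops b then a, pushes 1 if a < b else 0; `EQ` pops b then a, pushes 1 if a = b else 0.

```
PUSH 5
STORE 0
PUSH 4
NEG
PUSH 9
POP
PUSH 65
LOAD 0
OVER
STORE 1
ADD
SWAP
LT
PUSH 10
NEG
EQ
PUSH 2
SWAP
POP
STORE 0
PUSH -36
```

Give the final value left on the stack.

PUSH 5   : 5
STORE 0  : (empty)
PUSH 4   : 4
NEG      : -4
PUSH 9   : -4 9
POP      : -4
PUSH 65  : -4 65
LOAD 0   : -4 65 5
OVER     : -4 65 5 65
STORE 1  : -4 65 5
ADD      : -4 70
SWAP     : 70 -4
LT       : 0
PUSH 10  : 0 10
NEG      : 0 -10
EQ       : 0
PUSH 2   : 0 2
SWAP     : 2 0
POP      : 2
STORE 0  : (empty)
PUSH -36 : -36

-36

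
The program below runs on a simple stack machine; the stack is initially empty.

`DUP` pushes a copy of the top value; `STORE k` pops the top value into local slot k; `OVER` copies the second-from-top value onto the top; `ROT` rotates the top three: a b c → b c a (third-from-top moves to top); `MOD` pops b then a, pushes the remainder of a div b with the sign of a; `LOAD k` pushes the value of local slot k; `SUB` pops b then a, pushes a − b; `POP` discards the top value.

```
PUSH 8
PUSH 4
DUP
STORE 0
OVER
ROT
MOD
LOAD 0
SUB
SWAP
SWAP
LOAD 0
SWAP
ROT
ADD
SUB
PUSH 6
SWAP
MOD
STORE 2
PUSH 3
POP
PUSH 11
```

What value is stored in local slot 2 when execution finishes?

PUSH 8  → [8]
PUSH 4  → [8, 4]
DUP     → [8, 4, 4]
STORE 0 → [8, 4]
OVER    → [8, 4, 8]
ROT     → [4, 8, 8]
MOD     → [4, 0]
LOAD 0  → [4, 0, 4]
SUB     → [4, -4]
SWAP    → [-4, 4]
SWAP    → [4, -4]
LOAD 0  → [4, -4, 4]
SWAP    → [4, 4, -4]
ROT     → [4, -4, 4]
ADD     → [4, 0]
SUB     → [4]
PUSH 6  → [4, 6]
SWAP    → [6, 4]
MOD     → [2]
STORE 2 → []
PUSH 3  → [3]
POP     → []
PUSH 11 → [11]

2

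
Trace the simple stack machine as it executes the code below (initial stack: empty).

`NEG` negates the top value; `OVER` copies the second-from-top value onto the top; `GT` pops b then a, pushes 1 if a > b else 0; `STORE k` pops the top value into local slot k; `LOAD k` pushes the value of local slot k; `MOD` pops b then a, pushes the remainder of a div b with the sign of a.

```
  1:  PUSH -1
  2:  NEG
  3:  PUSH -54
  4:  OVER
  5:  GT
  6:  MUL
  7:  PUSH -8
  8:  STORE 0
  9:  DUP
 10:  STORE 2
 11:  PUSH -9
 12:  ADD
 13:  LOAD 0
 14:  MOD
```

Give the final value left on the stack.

-1

PUSH -1  -> -1
NEG      -> 1
PUSH -54 -> 1 -54
OVER     -> 1 -54 1
GT       -> 1 0
MUL      -> 0
PUSH -8  -> 0 -8
STORE 0  -> 0
DUP      -> 0 0
STORE 2  -> 0
PUSH -9  -> 0 -9
ADD      -> -9
LOAD 0   -> -9 -8
MOD      -> -1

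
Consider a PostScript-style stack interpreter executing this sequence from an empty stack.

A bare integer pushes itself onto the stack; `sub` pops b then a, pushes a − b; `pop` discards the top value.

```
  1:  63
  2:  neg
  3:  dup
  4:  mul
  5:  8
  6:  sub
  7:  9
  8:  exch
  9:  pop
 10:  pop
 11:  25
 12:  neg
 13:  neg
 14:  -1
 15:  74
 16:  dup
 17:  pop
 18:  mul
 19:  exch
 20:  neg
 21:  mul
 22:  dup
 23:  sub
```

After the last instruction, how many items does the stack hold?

1

63    63
neg   -63
dup   -63 -63
mul   3969
8     3969 8
sub   3961
9     3961 9
exch  9 3961
pop   9
pop   (empty)
25    25
neg   -25
neg   25
-1    25 -1
74    25 -1 74
dup   25 -1 74 74
pop   25 -1 74
mul   25 -74
exch  -74 25
neg   -74 -25
mul   1850
dup   1850 1850
sub   0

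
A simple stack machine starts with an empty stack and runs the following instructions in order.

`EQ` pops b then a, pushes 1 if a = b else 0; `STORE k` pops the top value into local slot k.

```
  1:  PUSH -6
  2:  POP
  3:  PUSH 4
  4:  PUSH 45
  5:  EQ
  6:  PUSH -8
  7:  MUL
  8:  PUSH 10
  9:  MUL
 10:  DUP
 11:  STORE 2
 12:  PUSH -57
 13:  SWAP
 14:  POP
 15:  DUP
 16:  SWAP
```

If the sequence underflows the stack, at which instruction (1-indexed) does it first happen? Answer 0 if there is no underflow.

0

PUSH -6  → [-6]
POP      → []
PUSH 4   → [4]
PUSH 45  → [4, 45]
EQ       → [0]
PUSH -8  → [0, -8]
MUL      → [0]
PUSH 10  → [0, 10]
MUL      → [0]
DUP      → [0, 0]
STORE 2  → [0]
PUSH -57 → [0, -57]
SWAP     → [-57, 0]
POP      → [-57]
DUP      → [-57, -57]
SWAP     → [-57, -57]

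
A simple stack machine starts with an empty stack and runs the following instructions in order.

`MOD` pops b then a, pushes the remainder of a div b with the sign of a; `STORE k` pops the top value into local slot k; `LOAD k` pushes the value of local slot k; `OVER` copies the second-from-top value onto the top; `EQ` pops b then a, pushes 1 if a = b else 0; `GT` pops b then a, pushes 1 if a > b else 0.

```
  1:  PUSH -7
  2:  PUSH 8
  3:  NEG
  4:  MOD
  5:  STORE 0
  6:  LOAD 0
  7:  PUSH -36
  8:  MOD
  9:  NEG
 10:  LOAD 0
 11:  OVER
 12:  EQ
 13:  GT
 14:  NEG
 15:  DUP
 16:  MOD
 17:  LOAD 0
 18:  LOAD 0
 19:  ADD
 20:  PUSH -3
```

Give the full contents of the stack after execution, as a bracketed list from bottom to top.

[0, -14, -3]

PUSH -7   -7
PUSH 8    -7 8
NEG       -7 -8
MOD       -7
STORE 0   (empty)
LOAD 0    -7
PUSH -36  -7 -36
MOD       -7
NEG       7
LOAD 0    7 -7
OVER      7 -7 7
EQ        7 0
GT        1
NEG       -1
DUP       -1 -1
MOD       0
LOAD 0    0 -7
LOAD 0    0 -7 -7
ADD       0 -14
PUSH -3   0 -14 -3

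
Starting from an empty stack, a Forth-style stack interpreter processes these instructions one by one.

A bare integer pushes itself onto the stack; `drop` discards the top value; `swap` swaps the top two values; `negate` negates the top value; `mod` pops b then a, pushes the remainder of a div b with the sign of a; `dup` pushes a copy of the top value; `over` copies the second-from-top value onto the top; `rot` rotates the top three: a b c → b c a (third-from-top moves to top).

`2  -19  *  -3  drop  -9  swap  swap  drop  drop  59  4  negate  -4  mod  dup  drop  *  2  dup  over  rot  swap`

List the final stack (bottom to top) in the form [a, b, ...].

[0, 2, 2, 2]

2      → 2
-19    → 2 -19
*      → -38
-3     → -38 -3
drop   → -38
-9     → -38 -9
swap   → -9 -38
swap   → -38 -9
drop   → -38
drop   → (empty)
59     → 59
4      → 59 4
negate → 59 -4
-4     → 59 -4 -4
mod    → 59 0
dup    → 59 0 0
drop   → 59 0
*      → 0
2      → 0 2
dup    → 0 2 2
over   → 0 2 2 2
rot    → 0 2 2 2
swap   → 0 2 2 2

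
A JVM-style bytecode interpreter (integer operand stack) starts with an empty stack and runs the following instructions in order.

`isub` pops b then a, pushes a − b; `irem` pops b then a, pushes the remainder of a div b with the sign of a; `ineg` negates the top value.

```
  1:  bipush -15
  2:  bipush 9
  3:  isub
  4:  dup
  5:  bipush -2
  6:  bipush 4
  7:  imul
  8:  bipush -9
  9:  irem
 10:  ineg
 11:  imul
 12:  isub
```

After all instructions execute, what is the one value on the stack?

bipush -15 -> [-15]
bipush 9   -> [-15, 9]
isub       -> [-24]
dup        -> [-24, -24]
bipush -2  -> [-24, -24, -2]
bipush 4   -> [-24, -24, -2, 4]
imul       -> [-24, -24, -8]
bipush -9  -> [-24, -24, -8, -9]
irem       -> [-24, -24, -8]
ineg       -> [-24, -24, 8]
imul       -> [-24, -192]
isub       -> [168]

168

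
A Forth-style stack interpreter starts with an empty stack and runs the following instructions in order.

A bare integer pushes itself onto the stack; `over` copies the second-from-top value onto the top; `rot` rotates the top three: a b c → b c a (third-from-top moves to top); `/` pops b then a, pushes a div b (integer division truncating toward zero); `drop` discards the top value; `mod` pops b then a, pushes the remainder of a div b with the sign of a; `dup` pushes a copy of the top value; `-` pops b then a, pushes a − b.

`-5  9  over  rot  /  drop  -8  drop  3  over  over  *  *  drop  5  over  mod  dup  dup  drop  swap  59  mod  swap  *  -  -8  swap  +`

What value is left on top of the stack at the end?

-24

-5   : -5
9    : -5 9
over : -5 9 -5
rot  : 9 -5 -5
/    : 9 1
drop : 9
-8   : 9 -8
drop : 9
3    : 9 3
over : 9 3 9
over : 9 3 9 3
*    : 9 3 27
*    : 9 81
drop : 9
5    : 9 5
over : 9 5 9
mod  : 9 5
dup  : 9 5 5
dup  : 9 5 5 5
drop : 9 5 5
swap : 9 5 5
59   : 9 5 5 59
mod  : 9 5 5
swap : 9 5 5
*    : 9 25
-    : -16
-8   : -16 -8
swap : -8 -16
+    : -24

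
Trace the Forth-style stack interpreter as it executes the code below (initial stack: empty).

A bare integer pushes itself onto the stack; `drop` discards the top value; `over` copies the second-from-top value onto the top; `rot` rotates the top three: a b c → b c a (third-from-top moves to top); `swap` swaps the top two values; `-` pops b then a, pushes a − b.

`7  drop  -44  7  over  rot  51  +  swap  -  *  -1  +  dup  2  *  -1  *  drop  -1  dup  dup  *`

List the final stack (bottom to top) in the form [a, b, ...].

7    : 7
drop : (empty)
-44  : -44
7    : -44 7
over : -44 7 -44
rot  : 7 -44 -44
51   : 7 -44 -44 51
+    : 7 -44 7
swap : 7 7 -44
-    : 7 51
*    : 357
-1   : 357 -1
+    : 356
dup  : 356 356
2    : 356 356 2
*    : 356 712
-1   : 356 712 -1
*    : 356 -712
drop : 356
-1   : 356 -1
dup  : 356 -1 -1
dup  : 356 -1 -1 -1
*    : 356 -1 1

[356, -1, 1]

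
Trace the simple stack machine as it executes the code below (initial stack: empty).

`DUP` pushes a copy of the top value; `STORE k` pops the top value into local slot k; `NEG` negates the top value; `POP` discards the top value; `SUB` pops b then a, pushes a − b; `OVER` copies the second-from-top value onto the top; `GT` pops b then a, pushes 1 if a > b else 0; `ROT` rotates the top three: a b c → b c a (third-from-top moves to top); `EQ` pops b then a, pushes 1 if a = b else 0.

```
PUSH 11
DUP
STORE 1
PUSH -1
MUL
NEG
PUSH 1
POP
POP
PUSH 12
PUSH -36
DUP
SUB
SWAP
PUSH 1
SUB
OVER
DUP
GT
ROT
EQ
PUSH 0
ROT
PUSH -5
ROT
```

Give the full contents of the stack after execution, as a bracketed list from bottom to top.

PUSH 11  -> [11]
DUP      -> [11, 11]
STORE 1  -> [11]
PUSH -1  -> [11, -1]
MUL      -> [-11]
NEG      -> [11]
PUSH 1   -> [11, 1]
POP      -> [11]
POP      -> []
PUSH 12  -> [12]
PUSH -36 -> [12, -36]
DUP      -> [12, -36, -36]
SUB      -> [12, 0]
SWAP     -> [0, 12]
PUSH 1   -> [0, 12, 1]
SUB      -> [0, 11]
OVER     -> [0, 11, 0]
DUP      -> [0, 11, 0, 0]
GT       -> [0, 11, 0]
ROT      -> [11, 0, 0]
EQ       -> [11, 1]
PUSH 0   -> [11, 1, 0]
ROT      -> [1, 0, 11]
PUSH -5  -> [1, 0, 11, -5]
ROT      -> [1, 11, -5, 0]

[1, 11, -5, 0]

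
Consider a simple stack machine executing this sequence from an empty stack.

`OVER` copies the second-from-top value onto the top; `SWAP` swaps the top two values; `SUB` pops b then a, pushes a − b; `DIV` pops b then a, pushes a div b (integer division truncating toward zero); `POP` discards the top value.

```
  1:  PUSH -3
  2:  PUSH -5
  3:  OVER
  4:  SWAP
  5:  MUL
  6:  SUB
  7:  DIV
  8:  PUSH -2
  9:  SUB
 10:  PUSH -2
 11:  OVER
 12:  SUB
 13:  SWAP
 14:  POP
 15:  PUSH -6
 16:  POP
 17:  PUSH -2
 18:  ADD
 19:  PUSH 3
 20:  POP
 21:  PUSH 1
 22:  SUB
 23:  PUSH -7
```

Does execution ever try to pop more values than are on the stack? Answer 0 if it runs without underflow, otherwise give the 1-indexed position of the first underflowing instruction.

7

PUSH -3 -> -3
PUSH -5 -> -3 -5
OVER    -> -3 -5 -3
SWAP    -> -3 -3 -5
MUL     -> -3 15
SUB     -> -18
DIV  — needs 2 operands, stack has 1 → underflow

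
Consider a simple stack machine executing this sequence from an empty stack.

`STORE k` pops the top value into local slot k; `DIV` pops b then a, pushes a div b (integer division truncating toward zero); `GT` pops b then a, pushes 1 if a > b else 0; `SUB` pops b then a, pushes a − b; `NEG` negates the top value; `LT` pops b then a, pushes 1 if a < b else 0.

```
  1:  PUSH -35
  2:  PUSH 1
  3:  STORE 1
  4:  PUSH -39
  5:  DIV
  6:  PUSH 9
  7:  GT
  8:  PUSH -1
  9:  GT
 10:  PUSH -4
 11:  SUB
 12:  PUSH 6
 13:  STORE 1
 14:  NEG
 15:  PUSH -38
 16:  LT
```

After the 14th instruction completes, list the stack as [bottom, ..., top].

[-5]

PUSH -35  [-35]
PUSH 1    [-35, 1]
STORE 1   [-35]
PUSH -39  [-35, -39]
DIV       [0]
PUSH 9    [0, 9]
GT        [0]
PUSH -1   [0, -1]
GT        [1]
PUSH -4   [1, -4]
SUB       [5]
PUSH 6    [5, 6]
STORE 1   [5]
NEG       [-5]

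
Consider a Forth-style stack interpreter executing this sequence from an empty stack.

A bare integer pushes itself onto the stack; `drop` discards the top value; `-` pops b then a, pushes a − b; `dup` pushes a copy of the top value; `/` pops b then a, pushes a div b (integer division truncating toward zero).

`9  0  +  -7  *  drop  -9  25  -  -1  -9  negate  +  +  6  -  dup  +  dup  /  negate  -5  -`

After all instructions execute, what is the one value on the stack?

9      → 9
0      → 9 0
+      → 9
-7     → 9 -7
*      → -63
drop   → (empty)
-9     → -9
25     → -9 25
-      → -34
-1     → -34 -1
-9     → -34 -1 -9
negate → -34 -1 9
+      → -34 8
+      → -26
6      → -26 6
-      → -32
dup    → -32 -32
+      → -64
dup    → -64 -64
/      → 1
negate → -1
-5     → -1 -5
-      → 4

4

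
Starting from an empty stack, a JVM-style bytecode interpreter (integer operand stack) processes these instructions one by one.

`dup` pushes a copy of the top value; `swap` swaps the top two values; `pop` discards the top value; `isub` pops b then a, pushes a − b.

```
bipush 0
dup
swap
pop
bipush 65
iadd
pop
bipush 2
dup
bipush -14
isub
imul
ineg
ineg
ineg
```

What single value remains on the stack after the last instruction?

bipush 0   : [0]
dup        : [0, 0]
swap       : [0, 0]
pop        : [0]
bipush 65  : [0, 65]
iadd       : [65]
pop        : []
bipush 2   : [2]
dup        : [2, 2]
bipush -14 : [2, 2, -14]
isub       : [2, 16]
imul       : [32]
ineg       : [-32]
ineg       : [32]
ineg       : [-32]

-32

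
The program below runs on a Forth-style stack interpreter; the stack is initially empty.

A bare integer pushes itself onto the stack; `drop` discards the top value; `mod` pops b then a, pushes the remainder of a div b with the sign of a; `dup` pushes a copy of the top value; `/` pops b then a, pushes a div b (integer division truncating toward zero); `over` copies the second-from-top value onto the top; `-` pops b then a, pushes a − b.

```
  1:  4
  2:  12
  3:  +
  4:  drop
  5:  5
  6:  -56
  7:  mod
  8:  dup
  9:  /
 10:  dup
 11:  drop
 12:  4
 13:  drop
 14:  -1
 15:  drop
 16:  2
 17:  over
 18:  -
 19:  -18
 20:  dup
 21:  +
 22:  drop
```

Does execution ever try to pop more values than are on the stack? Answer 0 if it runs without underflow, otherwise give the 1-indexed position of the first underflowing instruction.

0

4     [4]
12    [4, 12]
+     [16]
drop  []
5     [5]
-56   [5, -56]
mod   [5]
dup   [5, 5]
/     [1]
dup   [1, 1]
drop  [1]
4     [1, 4]
drop  [1]
-1    [1, -1]
drop  [1]
2     [1, 2]
over  [1, 2, 1]
-     [1, 1]
-18   [1, 1, -18]
dup   [1, 1, -18, -18]
+     [1, 1, -36]
drop  [1, 1]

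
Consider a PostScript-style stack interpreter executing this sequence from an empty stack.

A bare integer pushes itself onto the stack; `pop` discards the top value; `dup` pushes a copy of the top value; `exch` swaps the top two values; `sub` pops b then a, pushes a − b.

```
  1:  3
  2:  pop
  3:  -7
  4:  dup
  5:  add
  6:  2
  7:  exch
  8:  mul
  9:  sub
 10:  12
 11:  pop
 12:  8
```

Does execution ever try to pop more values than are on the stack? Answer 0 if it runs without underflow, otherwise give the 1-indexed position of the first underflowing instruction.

3     [3]
pop   []
-7    [-7]
dup   [-7, -7]
add   [-14]
2     [-14, 2]
exch  [2, -14]
mul   [-28]
sub  — needs 2 operands, stack has 1 → underflow

9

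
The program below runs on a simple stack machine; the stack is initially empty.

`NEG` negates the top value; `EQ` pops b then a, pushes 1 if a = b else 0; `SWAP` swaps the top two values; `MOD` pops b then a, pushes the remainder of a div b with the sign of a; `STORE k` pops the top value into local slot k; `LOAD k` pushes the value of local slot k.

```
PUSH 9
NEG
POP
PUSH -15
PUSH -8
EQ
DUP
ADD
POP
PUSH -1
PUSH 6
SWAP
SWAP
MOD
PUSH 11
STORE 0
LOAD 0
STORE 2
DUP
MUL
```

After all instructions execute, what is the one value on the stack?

1

PUSH 9    9
NEG       -9
POP       (empty)
PUSH -15  -15
PUSH -8   -15 -8
EQ        0
DUP       0 0
ADD       0
POP       (empty)
PUSH -1   -1
PUSH 6    -1 6
SWAP      6 -1
SWAP      -1 6
MOD       -1
PUSH 11   -1 11
STORE 0   -1
LOAD 0    -1 11
STORE 2   -1
DUP       -1 -1
MUL       1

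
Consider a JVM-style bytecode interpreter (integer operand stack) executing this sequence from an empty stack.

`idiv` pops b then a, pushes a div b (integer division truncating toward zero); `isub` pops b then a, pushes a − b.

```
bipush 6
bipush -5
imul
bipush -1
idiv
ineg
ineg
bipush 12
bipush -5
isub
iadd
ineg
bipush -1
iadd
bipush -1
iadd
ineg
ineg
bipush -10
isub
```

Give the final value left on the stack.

bipush 6   -> 6
bipush -5  -> 6 -5
imul       -> -30
bipush -1  -> -30 -1
idiv       -> 30
ineg       -> -30
ineg       -> 30
bipush 12  -> 30 12
bipush -5  -> 30 12 -5
isub       -> 30 17
iadd       -> 47
ineg       -> -47
bipush -1  -> -47 -1
iadd       -> -48
bipush -1  -> -48 -1
iadd       -> -49
ineg       -> 49
ineg       -> -49
bipush -10 -> -49 -10
isub       -> -39

-39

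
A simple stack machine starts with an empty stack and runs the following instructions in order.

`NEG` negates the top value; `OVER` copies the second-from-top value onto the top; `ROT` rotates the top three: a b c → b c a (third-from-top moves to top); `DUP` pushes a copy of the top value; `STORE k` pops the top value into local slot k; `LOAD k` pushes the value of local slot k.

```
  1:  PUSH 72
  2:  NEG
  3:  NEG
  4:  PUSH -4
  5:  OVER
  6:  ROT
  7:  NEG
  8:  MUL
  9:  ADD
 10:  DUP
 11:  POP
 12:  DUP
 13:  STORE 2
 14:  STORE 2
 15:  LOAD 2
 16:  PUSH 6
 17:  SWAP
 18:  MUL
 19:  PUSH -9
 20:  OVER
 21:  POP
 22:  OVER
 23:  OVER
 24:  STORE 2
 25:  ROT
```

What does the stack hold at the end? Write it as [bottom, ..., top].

[-9, -31128, -31128]

PUSH 72 → [72]
NEG     → [-72]
NEG     → [72]
PUSH -4 → [72, -4]
OVER    → [72, -4, 72]
ROT     → [-4, 72, 72]
NEG     → [-4, 72, -72]
MUL     → [-4, -5184]
ADD     → [-5188]
DUP     → [-5188, -5188]
POP     → [-5188]
DUP     → [-5188, -5188]
STORE 2 → [-5188]
STORE 2 → []
LOAD 2  → [-5188]
PUSH 6  → [-5188, 6]
SWAP    → [6, -5188]
MUL     → [-31128]
PUSH -9 → [-31128, -9]
OVER    → [-31128, -9, -31128]
POP     → [-31128, -9]
OVER    → [-31128, -9, -31128]
OVER    → [-31128, -9, -31128, -9]
STORE 2 → [-31128, -9, -31128]
ROT     → [-9, -31128, -31128]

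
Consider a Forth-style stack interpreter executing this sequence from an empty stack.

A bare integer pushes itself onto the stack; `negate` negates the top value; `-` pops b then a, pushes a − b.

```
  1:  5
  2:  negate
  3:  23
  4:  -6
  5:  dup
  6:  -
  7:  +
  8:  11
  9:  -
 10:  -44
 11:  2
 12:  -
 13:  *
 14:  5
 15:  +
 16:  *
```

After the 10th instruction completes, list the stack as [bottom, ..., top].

5      -> [5]
negate -> [-5]
23     -> [-5, 23]
-6     -> [-5, 23, -6]
dup    -> [-5, 23, -6, -6]
-      -> [-5, 23, 0]
+      -> [-5, 23]
11     -> [-5, 23, 11]
-      -> [-5, 12]
-44    -> [-5, 12, -44]

[-5, 12, -44]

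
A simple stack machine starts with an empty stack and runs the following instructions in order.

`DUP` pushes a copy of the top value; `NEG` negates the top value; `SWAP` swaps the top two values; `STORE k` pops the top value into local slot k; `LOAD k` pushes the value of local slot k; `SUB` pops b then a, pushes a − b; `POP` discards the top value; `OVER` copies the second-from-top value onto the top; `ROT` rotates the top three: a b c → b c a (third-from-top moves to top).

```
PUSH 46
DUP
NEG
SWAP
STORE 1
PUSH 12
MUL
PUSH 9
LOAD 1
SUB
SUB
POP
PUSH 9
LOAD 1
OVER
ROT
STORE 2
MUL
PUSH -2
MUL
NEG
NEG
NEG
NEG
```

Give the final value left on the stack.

PUSH 46  [46]
DUP      [46, 46]
NEG      [46, -46]
SWAP     [-46, 46]
STORE 1  [-46]
PUSH 12  [-46, 12]
MUL      [-552]
PUSH 9   [-552, 9]
LOAD 1   [-552, 9, 46]
SUB      [-552, -37]
SUB      [-515]
POP      []
PUSH 9   [9]
LOAD 1   [9, 46]
OVER     [9, 46, 9]
ROT      [46, 9, 9]
STORE 2  [46, 9]
MUL      [414]
PUSH -2  [414, -2]
MUL      [-828]
NEG      [828]
NEG      [-828]
NEG      [828]
NEG      [-828]

-828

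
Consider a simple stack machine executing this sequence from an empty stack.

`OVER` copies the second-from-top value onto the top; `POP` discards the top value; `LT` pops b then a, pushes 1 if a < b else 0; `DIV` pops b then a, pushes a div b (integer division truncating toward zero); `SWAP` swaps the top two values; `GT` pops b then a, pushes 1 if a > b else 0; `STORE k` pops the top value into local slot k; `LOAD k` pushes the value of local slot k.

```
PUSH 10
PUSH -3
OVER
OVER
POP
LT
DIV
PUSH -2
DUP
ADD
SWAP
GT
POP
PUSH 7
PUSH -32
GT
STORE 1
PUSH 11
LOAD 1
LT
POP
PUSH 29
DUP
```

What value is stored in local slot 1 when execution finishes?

PUSH 10   [10]
PUSH -3   [10, -3]
OVER      [10, -3, 10]
OVER      [10, -3, 10, -3]
POP       [10, -3, 10]
LT        [10, 1]
DIV       [10]
PUSH -2   [10, -2]
DUP       [10, -2, -2]
ADD       [10, -4]
SWAP      [-4, 10]
GT        [0]
POP       []
PUSH 7    [7]
PUSH -32  [7, -32]
GT        [1]
STORE 1   []
PUSH 11   [11]
LOAD 1    [11, 1]
LT        [0]
POP       []
PUSH 29   [29]
DUP       [29, 29]

1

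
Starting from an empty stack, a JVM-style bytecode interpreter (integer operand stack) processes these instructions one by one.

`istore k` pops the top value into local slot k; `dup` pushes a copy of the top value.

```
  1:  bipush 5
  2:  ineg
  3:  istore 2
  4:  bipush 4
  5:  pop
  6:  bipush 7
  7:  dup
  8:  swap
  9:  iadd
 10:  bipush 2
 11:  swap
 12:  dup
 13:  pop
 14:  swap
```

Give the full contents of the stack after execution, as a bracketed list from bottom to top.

bipush 5 -> [5]
ineg     -> [-5]
istore 2 -> []
bipush 4 -> [4]
pop      -> []
bipush 7 -> [7]
dup      -> [7, 7]
swap     -> [7, 7]
iadd     -> [14]
bipush 2 -> [14, 2]
swap     -> [2, 14]
dup      -> [2, 14, 14]
pop      -> [2, 14]
swap     -> [14, 2]

[14, 2]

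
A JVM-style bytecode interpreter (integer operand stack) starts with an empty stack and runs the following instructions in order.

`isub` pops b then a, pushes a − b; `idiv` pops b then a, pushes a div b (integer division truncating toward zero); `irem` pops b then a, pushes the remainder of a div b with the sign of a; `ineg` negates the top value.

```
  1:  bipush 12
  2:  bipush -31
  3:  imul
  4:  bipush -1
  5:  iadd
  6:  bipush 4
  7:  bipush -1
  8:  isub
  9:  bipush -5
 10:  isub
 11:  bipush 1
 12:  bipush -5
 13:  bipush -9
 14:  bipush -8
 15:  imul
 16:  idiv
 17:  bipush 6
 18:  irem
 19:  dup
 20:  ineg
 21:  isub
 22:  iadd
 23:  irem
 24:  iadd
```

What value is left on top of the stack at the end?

bipush 12  -> [12]
bipush -31 -> [12, -31]
imul       -> [-372]
bipush -1  -> [-372, -1]
iadd       -> [-373]
bipush 4   -> [-373, 4]
bipush -1  -> [-373, 4, -1]
isub       -> [-373, 5]
bipush -5  -> [-373, 5, -5]
isub       -> [-373, 10]
bipush 1   -> [-373, 10, 1]
bipush -5  -> [-373, 10, 1, -5]
bipush -9  -> [-373, 10, 1, -5, -9]
bipush -8  -> [-373, 10, 1, -5, -9, -8]
imul       -> [-373, 10, 1, -5, 72]
idiv       -> [-373, 10, 1, 0]
bipush 6   -> [-373, 10, 1, 0, 6]
irem       -> [-373, 10, 1, 0]
dup        -> [-373, 10, 1, 0, 0]
ineg       -> [-373, 10, 1, 0, 0]
isub       -> [-373, 10, 1, 0]
iadd       -> [-373, 10, 1]
irem       -> [-373, 0]
iadd       -> [-373]

-373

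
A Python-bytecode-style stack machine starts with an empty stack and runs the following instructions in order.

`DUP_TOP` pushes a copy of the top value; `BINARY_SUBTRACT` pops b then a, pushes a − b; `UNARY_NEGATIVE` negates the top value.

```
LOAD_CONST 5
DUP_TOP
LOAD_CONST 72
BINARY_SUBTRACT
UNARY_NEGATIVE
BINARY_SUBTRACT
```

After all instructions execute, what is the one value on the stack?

-62

LOAD_CONST 5    -> [5]
DUP_TOP         -> [5, 5]
LOAD_CONST 72   -> [5, 5, 72]
BINARY_SUBTRACT -> [5, -67]
UNARY_NEGATIVE  -> [5, 67]
BINARY_SUBTRACT -> [-62]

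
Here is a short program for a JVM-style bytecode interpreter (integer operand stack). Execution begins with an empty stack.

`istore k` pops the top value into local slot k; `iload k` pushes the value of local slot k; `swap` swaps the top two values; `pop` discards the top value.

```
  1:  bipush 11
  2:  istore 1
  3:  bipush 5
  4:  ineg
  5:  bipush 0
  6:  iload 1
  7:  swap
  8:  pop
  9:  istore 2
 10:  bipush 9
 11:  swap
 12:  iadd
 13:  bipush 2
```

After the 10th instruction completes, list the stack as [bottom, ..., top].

[-5, 9]

bipush 11 → 11
istore 1  → (empty)
bipush 5  → 5
ineg      → -5
bipush 0  → -5 0
iload 1   → -5 0 11
swap      → -5 11 0
pop       → -5 11
istore 2  → -5
bipush 9  → -5 9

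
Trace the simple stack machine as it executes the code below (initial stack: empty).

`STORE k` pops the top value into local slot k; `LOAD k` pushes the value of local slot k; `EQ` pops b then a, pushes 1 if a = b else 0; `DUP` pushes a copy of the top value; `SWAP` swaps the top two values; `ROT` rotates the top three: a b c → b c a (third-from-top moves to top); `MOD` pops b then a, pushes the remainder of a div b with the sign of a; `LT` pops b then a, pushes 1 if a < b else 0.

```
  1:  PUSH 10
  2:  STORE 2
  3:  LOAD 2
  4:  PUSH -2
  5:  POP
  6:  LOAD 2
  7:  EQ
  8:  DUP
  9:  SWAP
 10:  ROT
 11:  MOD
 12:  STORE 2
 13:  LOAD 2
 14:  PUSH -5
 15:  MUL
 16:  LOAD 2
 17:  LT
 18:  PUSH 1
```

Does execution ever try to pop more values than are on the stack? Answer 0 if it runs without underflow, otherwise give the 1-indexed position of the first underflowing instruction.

10

PUSH 10  [10]
STORE 2  []
LOAD 2   [10]
PUSH -2  [10, -2]
POP      [10]
LOAD 2   [10, 10]
EQ       [1]
DUP      [1, 1]
SWAP     [1, 1]
ROT  — needs 3 operands, stack has 2 → underflow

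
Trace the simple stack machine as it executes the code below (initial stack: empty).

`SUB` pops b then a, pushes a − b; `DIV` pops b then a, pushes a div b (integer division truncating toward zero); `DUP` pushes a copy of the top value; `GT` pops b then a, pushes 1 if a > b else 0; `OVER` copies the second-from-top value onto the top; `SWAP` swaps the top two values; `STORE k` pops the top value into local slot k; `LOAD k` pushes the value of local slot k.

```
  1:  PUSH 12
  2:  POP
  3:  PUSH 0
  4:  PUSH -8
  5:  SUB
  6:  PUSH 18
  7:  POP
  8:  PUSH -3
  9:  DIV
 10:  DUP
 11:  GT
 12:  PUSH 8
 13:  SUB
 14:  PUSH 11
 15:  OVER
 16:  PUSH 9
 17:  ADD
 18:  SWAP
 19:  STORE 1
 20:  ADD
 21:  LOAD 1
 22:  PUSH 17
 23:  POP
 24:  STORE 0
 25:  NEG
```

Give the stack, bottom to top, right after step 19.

PUSH 12 : [12]
POP     : []
PUSH 0  : [0]
PUSH -8 : [0, -8]
SUB     : [8]
PUSH 18 : [8, 18]
POP     : [8]
PUSH -3 : [8, -3]
DIV     : [-2]
DUP     : [-2, -2]
GT      : [0]
PUSH 8  : [0, 8]
SUB     : [-8]
PUSH 11 : [-8, 11]
OVER    : [-8, 11, -8]
PUSH 9  : [-8, 11, -8, 9]
ADD     : [-8, 11, 1]
SWAP    : [-8, 1, 11]
STORE 1 : [-8, 1]

[-8, 1]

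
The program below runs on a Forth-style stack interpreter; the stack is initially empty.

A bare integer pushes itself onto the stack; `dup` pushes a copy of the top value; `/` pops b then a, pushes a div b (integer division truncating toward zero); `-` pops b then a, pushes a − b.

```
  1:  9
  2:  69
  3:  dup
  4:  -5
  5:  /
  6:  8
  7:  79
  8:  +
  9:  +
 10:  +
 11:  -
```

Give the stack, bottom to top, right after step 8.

[9, 69, -13, 87]

9   : 9
69  : 9 69
dup : 9 69 69
-5  : 9 69 69 -5
/   : 9 69 -13
8   : 9 69 -13 8
79  : 9 69 -13 8 79
+   : 9 69 -13 87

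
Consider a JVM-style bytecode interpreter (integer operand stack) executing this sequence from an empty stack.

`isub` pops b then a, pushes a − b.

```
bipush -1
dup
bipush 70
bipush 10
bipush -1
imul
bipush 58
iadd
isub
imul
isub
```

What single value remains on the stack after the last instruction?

bipush -1  [-1]
dup        [-1, -1]
bipush 70  [-1, -1, 70]
bipush 10  [-1, -1, 70, 10]
bipush -1  [-1, -1, 70, 10, -1]
imul       [-1, -1, 70, -10]
bipush 58  [-1, -1, 70, -10, 58]
iadd       [-1, -1, 70, 48]
isub       [-1, -1, 22]
imul       [-1, -22]
isub       [21]

21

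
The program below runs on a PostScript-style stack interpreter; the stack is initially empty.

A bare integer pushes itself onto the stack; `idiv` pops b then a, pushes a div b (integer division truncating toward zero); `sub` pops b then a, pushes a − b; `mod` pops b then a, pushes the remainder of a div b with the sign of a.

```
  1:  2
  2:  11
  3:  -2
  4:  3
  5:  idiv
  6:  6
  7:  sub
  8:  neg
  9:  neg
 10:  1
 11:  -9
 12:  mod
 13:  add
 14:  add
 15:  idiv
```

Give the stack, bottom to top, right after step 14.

2    → 2
11   → 2 11
-2   → 2 11 -2
3    → 2 11 -2 3
idiv → 2 11 0
6    → 2 11 0 6
sub  → 2 11 -6
neg  → 2 11 6
neg  → 2 11 -6
1    → 2 11 -6 1
-9   → 2 11 -6 1 -9
mod  → 2 11 -6 1
add  → 2 11 -5
add  → 2 6

[2, 6]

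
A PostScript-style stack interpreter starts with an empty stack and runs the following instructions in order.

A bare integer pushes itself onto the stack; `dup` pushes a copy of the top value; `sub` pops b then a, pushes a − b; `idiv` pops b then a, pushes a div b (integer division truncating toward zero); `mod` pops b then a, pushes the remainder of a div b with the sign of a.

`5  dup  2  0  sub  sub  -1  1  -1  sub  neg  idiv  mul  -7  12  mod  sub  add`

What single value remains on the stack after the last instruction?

5    → 5
dup  → 5 5
2    → 5 5 2
0    → 5 5 2 0
sub  → 5 5 2
sub  → 5 3
-1   → 5 3 -1
1    → 5 3 -1 1
-1   → 5 3 -1 1 -1
sub  → 5 3 -1 2
neg  → 5 3 -1 -2
idiv → 5 3 0
mul  → 5 0
-7   → 5 0 -7
12   → 5 0 -7 12
mod  → 5 0 -7
sub  → 5 7
add  → 12

12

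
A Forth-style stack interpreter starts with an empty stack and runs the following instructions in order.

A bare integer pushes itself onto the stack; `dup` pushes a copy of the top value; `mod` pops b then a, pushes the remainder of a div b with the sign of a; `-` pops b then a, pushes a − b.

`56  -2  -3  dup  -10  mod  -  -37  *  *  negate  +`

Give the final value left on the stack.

56

56      56
-2      56 -2
-3      56 -2 -3
dup     56 -2 -3 -3
-10     56 -2 -3 -3 -10
mod     56 -2 -3 -3
-       56 -2 0
-37     56 -2 0 -37
*       56 -2 0
*       56 0
negate  56 0
+       56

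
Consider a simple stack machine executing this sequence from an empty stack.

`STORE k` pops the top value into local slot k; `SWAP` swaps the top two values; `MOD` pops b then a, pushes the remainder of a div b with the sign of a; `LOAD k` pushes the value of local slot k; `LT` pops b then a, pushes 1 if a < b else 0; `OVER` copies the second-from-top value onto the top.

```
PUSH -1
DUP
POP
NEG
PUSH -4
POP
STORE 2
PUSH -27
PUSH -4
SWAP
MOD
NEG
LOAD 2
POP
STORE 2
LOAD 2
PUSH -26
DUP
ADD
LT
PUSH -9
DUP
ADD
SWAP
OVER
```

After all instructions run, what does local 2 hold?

PUSH -1  : [-1]
DUP      : [-1, -1]
POP      : [-1]
NEG      : [1]
PUSH -4  : [1, -4]
POP      : [1]
STORE 2  : []
PUSH -27 : [-27]
PUSH -4  : [-27, -4]
SWAP     : [-4, -27]
MOD      : [-4]
NEG      : [4]
LOAD 2   : [4, 1]
POP      : [4]
STORE 2  : []
LOAD 2   : [4]
PUSH -26 : [4, -26]
DUP      : [4, -26, -26]
ADD      : [4, -52]
LT       : [0]
PUSH -9  : [0, -9]
DUP      : [0, -9, -9]
ADD      : [0, -18]
SWAP     : [-18, 0]
OVER     : [-18, 0, -18]

4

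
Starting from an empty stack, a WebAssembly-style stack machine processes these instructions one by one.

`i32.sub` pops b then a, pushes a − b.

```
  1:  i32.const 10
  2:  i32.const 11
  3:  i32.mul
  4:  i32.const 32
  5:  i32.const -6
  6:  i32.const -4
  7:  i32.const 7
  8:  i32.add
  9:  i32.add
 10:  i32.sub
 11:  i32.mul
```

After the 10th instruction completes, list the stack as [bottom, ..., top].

[110, 35]

i32.const 10 → [10]
i32.const 11 → [10, 11]
i32.mul      → [110]
i32.const 32 → [110, 32]
i32.const -6 → [110, 32, -6]
i32.const -4 → [110, 32, -6, -4]
i32.const 7  → [110, 32, -6, -4, 7]
i32.add      → [110, 32, -6, 3]
i32.add      → [110, 32, -3]
i32.sub      → [110, 35]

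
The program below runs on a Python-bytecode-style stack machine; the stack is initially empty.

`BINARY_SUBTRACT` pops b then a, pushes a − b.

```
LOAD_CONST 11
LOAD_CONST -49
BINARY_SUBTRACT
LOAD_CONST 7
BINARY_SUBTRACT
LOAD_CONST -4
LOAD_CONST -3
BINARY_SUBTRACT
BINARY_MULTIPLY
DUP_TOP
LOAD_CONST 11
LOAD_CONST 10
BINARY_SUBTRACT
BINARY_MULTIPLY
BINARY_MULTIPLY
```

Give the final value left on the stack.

LOAD_CONST 11   : [11]
LOAD_CONST -49  : [11, -49]
BINARY_SUBTRACT : [60]
LOAD_CONST 7    : [60, 7]
BINARY_SUBTRACT : [53]
LOAD_CONST -4   : [53, -4]
LOAD_CONST -3   : [53, -4, -3]
BINARY_SUBTRACT : [53, -1]
BINARY_MULTIPLY : [-53]
DUP_TOP         : [-53, -53]
LOAD_CONST 11   : [-53, -53, 11]
LOAD_CONST 10   : [-53, -53, 11, 10]
BINARY_SUBTRACT : [-53, -53, 1]
BINARY_MULTIPLY : [-53, -53]
BINARY_MULTIPLY : [2809]

2809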